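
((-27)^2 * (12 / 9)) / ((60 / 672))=54432 / 5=10886.40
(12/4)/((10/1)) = 3/10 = 0.30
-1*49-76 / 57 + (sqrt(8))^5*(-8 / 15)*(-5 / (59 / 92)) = -151 / 3 + 94208*sqrt(2) / 177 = 702.38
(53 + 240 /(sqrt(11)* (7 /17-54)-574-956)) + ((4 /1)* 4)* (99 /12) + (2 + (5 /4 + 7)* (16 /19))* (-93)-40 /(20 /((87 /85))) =-699851396563189 /1077836414935 + 3716880* sqrt(11) /667390969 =-649.29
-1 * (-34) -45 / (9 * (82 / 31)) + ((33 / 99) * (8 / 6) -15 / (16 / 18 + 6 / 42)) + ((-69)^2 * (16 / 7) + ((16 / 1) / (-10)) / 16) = 1830089323 / 167895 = 10900.20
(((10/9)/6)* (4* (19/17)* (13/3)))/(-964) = -1235/331857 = -0.00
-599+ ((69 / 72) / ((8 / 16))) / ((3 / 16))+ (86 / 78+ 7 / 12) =-274759 / 468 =-587.09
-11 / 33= -0.33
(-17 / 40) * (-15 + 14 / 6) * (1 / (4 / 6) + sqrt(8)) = 323 / 40 + 323 * sqrt(2) / 30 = 23.30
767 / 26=59 / 2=29.50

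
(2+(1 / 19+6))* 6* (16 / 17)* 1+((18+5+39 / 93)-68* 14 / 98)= 243994 / 4123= 59.18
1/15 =0.07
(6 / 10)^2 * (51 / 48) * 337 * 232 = 1495269 / 50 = 29905.38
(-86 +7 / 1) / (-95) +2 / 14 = 648 / 665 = 0.97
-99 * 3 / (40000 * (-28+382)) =-99 / 4720000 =-0.00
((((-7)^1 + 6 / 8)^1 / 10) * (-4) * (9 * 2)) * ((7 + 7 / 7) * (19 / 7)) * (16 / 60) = 260.57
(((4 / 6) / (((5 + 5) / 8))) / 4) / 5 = 2 / 75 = 0.03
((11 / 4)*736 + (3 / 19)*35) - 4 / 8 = 77103 / 38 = 2029.03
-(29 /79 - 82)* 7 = 571.43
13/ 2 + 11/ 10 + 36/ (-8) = 31/ 10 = 3.10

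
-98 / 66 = -1.48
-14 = -14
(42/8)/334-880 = -1175659/1336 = -879.98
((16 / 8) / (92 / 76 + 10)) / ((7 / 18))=0.46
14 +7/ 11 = 161/ 11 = 14.64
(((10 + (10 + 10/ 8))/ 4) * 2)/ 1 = 10.62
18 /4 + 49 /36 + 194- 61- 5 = 4819 /36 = 133.86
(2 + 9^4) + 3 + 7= 6573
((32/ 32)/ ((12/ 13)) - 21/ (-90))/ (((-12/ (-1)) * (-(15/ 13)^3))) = -173563/ 2430000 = -0.07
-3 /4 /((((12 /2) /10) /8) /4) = -40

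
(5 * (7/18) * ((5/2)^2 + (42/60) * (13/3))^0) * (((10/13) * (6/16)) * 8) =175/39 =4.49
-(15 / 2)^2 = -225 / 4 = -56.25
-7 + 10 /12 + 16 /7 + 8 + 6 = 425 /42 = 10.12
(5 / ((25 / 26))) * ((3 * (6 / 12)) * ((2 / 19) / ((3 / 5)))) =26 / 19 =1.37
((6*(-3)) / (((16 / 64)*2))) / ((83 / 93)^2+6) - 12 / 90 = -4788026 / 881745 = -5.43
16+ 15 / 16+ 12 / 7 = 2089 / 112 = 18.65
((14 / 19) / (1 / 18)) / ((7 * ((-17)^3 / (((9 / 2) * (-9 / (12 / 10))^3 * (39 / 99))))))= 1184625 / 4107268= 0.29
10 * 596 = 5960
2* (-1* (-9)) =18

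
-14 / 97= -0.14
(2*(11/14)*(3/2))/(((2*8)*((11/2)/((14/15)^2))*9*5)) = 7/13500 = 0.00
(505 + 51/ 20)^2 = 103042801/ 400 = 257607.00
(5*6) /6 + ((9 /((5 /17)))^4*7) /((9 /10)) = 852415951 /125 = 6819327.61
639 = 639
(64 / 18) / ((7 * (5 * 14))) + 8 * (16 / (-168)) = -1664 / 2205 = -0.75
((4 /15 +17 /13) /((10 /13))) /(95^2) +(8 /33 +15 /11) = 7973209 /4963750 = 1.61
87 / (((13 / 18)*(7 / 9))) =14094 / 91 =154.88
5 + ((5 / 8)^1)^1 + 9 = 117 / 8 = 14.62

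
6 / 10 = 3 / 5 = 0.60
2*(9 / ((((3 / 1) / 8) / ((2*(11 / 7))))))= 1056 / 7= 150.86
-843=-843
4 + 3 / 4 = 19 / 4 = 4.75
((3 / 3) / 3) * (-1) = -1 / 3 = -0.33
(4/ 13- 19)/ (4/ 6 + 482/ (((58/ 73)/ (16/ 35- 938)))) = 739935/ 22514544988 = 0.00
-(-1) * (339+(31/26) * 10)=4562/13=350.92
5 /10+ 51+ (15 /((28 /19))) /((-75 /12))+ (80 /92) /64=642519 /12880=49.89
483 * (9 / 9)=483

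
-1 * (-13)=13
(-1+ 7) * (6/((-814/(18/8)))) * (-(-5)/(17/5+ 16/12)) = -6075/57794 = -0.11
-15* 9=-135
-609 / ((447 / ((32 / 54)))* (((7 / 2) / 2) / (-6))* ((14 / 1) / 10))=18560 / 9387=1.98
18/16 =9/8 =1.12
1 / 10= 0.10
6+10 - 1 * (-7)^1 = 23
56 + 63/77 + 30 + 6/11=961/11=87.36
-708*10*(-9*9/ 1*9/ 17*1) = 5161320/ 17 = 303607.06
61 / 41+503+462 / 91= 271598 / 533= 509.56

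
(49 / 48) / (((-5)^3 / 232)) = -1421 / 750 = -1.89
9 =9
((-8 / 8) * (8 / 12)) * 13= -8.67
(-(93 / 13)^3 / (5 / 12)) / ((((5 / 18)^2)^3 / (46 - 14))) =-10505460656627712 / 171640625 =-61206143.11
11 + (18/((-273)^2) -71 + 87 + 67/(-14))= 22.21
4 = 4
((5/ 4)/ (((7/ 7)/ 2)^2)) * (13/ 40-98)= -3907/ 8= -488.38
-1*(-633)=633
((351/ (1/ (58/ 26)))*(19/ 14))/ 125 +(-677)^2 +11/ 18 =3609412634/ 7875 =458338.11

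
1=1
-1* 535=-535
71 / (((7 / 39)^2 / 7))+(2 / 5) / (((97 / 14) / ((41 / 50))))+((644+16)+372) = 1396985893 / 84875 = 16459.33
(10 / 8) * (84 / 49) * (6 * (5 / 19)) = 450 / 133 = 3.38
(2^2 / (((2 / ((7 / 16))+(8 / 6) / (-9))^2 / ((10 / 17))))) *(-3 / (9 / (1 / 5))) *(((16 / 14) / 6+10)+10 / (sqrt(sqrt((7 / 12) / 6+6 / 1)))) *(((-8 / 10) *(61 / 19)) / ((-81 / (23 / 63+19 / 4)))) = -8413303 / 634903335 -550403 *sqrt(3) *878^(3 / 4) / 18581504271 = -0.02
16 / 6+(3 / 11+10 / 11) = 127 / 33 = 3.85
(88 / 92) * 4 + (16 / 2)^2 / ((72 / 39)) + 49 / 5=16661 / 345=48.29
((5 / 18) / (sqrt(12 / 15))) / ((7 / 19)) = 95 * sqrt(5) / 252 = 0.84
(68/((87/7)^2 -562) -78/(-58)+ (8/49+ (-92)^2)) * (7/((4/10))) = 1201060455655/8107414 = 148143.47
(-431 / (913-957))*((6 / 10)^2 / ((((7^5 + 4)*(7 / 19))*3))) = 24567 / 129444700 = 0.00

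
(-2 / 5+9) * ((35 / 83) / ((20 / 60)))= 903 / 83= 10.88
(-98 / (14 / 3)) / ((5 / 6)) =-126 / 5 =-25.20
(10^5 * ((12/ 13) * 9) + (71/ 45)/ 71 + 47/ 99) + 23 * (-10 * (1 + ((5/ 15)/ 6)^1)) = 5344440923/ 6435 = 830526.95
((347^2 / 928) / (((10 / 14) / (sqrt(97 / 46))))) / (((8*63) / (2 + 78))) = 120409*sqrt(4462) / 192096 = 41.87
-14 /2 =-7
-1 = -1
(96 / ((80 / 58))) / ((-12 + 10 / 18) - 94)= -3132 / 4745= -0.66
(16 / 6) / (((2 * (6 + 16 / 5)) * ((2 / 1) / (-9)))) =-15 / 23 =-0.65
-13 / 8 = -1.62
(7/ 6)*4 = 14/ 3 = 4.67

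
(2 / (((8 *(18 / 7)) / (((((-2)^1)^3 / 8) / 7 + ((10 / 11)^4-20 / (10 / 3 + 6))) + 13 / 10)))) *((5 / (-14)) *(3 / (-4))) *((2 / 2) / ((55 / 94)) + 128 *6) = -6566617243 / 1082262720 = -6.07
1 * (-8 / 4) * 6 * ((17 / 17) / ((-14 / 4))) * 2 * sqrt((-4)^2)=192 / 7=27.43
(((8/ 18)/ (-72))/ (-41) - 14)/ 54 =-92987/ 358668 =-0.26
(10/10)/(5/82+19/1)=82/1563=0.05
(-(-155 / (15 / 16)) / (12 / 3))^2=15376 / 9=1708.44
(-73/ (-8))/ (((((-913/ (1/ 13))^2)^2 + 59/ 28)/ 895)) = 457345/ 1111333859447387694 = 0.00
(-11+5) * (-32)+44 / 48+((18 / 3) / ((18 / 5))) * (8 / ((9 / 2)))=21155 / 108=195.88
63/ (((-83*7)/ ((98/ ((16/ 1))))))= -441/ 664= -0.66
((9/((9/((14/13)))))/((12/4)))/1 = 14/39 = 0.36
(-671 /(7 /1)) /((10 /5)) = -671 /14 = -47.93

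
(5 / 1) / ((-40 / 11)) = -11 / 8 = -1.38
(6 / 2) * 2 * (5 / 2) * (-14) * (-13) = 2730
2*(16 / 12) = 8 / 3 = 2.67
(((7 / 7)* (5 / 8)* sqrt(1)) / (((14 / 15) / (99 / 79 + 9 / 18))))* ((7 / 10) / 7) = 4155 / 35392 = 0.12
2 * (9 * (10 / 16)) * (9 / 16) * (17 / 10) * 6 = 4131 / 64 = 64.55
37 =37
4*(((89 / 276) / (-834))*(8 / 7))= -356 / 201411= -0.00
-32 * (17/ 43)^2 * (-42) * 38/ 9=4919936/ 5547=886.95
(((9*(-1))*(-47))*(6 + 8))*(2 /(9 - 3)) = 1974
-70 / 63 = -10 / 9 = -1.11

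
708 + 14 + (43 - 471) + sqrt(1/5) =sqrt(5)/5 + 294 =294.45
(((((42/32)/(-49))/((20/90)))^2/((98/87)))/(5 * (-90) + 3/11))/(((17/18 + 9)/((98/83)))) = -2092959/614635753984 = -0.00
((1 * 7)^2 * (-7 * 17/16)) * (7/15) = -40817/240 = -170.07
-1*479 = -479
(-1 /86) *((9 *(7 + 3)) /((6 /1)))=-15 /86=-0.17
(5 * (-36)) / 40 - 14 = -37 / 2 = -18.50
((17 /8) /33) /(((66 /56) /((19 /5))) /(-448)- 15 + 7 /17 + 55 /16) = -8609888 /1491018309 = -0.01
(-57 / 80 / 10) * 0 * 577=0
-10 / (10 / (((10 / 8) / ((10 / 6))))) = -3 / 4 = -0.75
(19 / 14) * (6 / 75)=19 / 175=0.11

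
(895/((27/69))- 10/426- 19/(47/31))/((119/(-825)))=-18786643975/1191309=-15769.75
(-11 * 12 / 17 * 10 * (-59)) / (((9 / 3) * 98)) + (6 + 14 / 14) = 18811 / 833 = 22.58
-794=-794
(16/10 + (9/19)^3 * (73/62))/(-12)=-3668149/25515480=-0.14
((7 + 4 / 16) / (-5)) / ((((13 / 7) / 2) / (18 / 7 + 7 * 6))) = -348 / 5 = -69.60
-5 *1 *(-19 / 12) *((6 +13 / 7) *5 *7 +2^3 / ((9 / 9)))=26885 / 12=2240.42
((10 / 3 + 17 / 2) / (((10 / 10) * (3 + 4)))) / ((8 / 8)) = 71 / 42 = 1.69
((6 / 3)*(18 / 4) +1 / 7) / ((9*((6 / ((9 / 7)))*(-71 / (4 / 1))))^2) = 256 / 15561567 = 0.00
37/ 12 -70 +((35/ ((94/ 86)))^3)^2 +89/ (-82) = 1078032427.08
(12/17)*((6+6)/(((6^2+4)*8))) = 9/340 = 0.03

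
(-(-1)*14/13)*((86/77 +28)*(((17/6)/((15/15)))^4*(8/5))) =187254082/57915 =3233.26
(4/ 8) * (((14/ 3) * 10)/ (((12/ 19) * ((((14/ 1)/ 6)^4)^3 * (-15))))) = -373977/ 3954653486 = -0.00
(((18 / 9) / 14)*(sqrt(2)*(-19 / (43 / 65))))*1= -5.80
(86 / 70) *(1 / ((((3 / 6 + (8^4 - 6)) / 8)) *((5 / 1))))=688 / 1431675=0.00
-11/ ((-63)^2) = -11/ 3969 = -0.00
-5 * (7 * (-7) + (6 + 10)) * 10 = 1650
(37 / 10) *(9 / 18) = 37 / 20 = 1.85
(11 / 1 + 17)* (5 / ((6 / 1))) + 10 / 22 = 785 / 33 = 23.79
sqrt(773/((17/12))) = 2 * sqrt(39423)/17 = 23.36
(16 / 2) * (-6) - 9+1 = -56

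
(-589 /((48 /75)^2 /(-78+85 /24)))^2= 11464030035.35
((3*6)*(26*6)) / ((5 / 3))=1684.80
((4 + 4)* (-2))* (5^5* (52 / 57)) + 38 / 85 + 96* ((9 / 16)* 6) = -219428054 / 4845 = -45289.59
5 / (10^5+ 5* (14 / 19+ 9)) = 19 / 380185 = 0.00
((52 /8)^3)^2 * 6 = 14480427 /32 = 452513.34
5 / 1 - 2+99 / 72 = 35 / 8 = 4.38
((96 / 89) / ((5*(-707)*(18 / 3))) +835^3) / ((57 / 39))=2381125047835417 / 5977685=398335651.32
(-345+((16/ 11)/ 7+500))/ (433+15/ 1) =11951/ 34496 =0.35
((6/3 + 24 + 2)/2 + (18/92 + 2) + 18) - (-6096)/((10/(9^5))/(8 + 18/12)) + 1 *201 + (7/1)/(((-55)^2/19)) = 47584402482113/139150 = 341964804.04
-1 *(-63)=63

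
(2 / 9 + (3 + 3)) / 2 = 28 / 9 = 3.11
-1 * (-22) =22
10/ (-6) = -5/ 3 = -1.67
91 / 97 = 0.94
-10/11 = -0.91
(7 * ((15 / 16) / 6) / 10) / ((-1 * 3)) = -7 / 192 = -0.04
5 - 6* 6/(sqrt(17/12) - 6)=72* sqrt(51)/415 + 4667/415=12.48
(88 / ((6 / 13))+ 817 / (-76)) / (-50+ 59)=2159 / 108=19.99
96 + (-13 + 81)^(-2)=443905 / 4624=96.00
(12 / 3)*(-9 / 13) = -2.77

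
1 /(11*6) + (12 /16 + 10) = 1421 /132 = 10.77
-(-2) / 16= 1 / 8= 0.12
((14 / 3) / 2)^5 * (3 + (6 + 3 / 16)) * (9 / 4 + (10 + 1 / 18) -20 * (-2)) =1550731469 / 46656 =33237.56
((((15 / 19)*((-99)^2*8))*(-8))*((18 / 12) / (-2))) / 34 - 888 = 10035.72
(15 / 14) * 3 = 3.21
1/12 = 0.08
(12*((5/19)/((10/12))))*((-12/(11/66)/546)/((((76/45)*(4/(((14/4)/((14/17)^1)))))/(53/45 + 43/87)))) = -500769/952679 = -0.53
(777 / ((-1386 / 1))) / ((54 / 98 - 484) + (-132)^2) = -1813 / 54785742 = -0.00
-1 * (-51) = 51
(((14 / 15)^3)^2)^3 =426878854210636742656 / 1477891880035400390625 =0.29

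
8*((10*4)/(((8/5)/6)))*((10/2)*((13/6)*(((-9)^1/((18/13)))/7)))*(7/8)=-21125/2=-10562.50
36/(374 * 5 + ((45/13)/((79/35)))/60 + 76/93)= 13753584/714744253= 0.02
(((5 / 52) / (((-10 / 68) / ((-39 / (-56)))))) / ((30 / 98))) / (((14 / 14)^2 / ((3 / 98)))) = -0.05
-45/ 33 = -15/ 11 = -1.36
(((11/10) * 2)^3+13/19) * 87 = 2341518/2375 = 985.90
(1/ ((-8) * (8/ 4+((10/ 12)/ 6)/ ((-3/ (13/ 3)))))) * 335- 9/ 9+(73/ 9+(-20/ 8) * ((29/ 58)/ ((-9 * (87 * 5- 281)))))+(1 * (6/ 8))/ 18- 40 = -687055/ 12243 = -56.12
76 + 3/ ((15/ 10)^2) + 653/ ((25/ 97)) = 195823/ 75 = 2610.97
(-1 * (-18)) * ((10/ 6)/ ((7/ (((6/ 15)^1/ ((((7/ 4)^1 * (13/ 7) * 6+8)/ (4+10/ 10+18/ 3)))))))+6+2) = 5064/ 35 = 144.69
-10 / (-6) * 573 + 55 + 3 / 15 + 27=5186 / 5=1037.20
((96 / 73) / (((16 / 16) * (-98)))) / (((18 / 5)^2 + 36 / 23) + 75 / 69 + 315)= -13800 / 339997427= -0.00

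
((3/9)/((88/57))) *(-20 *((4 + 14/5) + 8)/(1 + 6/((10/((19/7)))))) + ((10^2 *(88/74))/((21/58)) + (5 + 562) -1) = 684203699/786324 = 870.13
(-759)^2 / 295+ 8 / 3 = 1730603 / 885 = 1955.48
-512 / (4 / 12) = -1536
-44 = -44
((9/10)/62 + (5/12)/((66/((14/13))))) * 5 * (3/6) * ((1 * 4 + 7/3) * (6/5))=80788/199485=0.40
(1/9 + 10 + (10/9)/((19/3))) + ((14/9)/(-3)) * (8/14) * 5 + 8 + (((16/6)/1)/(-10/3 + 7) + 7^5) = 94940836/5643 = 16824.53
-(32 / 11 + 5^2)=-307 / 11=-27.91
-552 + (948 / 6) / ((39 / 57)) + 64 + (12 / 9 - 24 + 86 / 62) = -336533 / 1209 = -278.36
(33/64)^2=1089/4096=0.27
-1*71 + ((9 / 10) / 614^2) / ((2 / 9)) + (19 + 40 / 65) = -5036665507 / 98018960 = -51.38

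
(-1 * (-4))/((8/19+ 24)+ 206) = 38/2189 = 0.02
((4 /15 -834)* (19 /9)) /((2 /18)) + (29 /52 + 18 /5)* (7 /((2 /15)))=-24371341 /1560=-15622.65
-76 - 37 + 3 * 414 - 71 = 1058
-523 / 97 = -5.39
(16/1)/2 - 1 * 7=1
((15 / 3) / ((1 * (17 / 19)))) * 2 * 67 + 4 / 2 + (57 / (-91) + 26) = 1200777 / 1547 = 776.20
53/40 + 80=3253/40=81.32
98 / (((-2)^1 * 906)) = -49 / 906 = -0.05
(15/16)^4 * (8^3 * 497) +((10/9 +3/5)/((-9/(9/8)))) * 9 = 125801893/640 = 196565.46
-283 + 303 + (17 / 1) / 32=657 / 32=20.53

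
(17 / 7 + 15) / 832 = 0.02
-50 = -50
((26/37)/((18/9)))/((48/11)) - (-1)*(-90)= -159697/1776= -89.92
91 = 91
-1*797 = -797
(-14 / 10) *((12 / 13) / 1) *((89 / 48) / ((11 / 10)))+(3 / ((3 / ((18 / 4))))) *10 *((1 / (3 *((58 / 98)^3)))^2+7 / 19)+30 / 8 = 134.50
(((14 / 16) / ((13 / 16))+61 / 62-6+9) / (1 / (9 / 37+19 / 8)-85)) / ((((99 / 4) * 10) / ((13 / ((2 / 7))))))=-142765 / 12984642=-0.01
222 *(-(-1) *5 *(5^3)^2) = 17343750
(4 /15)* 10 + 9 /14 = 139 /42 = 3.31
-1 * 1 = -1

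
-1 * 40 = -40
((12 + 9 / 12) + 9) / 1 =87 / 4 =21.75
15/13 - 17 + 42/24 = -733/52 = -14.10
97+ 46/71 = 6933/71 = 97.65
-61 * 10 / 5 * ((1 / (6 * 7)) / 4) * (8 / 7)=-122 / 147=-0.83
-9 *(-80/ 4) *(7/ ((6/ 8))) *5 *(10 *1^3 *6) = 504000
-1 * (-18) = 18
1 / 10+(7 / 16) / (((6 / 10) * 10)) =83 / 480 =0.17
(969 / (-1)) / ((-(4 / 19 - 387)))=-18411 / 7349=-2.51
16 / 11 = 1.45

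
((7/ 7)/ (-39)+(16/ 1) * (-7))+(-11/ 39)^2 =-170270/ 1521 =-111.95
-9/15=-3/5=-0.60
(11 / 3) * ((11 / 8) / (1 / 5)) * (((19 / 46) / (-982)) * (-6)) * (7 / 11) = 7315 / 180688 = 0.04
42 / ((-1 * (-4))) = 21 / 2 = 10.50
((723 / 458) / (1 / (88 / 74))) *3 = 47718 / 8473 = 5.63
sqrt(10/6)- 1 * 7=-7+ sqrt(15)/3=-5.71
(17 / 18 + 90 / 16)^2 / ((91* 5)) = 223729 / 2358720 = 0.09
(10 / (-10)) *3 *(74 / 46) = -111 / 23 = -4.83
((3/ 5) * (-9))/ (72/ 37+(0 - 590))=999/ 108790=0.01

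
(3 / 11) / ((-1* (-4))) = 3 / 44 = 0.07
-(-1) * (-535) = -535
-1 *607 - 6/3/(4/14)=-614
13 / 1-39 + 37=11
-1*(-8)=8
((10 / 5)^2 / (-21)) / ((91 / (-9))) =12 / 637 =0.02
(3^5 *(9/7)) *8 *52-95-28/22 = 10000299/77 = 129874.01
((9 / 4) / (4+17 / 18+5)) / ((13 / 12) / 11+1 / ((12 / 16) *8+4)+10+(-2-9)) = -26730 / 94691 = -0.28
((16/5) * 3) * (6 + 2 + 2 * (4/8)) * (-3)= -1296/5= -259.20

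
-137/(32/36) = -154.12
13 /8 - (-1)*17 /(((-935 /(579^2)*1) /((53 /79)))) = -4087.62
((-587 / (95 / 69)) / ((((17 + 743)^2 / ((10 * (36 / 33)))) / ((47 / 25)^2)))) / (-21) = 89471127 / 66017875000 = 0.00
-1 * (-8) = 8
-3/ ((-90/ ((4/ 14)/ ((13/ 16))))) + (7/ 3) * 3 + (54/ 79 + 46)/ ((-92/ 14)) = -228913/ 2480205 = -0.09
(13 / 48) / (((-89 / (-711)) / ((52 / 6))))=13351 / 712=18.75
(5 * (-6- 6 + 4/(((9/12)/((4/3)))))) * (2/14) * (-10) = 2200/63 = 34.92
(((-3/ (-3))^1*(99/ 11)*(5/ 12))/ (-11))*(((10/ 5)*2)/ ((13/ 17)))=-255/ 143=-1.78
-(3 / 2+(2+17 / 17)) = -9 / 2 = -4.50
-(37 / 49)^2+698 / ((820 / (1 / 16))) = -8142691 / 15750560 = -0.52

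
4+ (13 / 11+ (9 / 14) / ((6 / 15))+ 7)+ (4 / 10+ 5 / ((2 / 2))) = 29551 / 1540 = 19.19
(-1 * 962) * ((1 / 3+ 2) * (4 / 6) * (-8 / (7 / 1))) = 15392 / 9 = 1710.22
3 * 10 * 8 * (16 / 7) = 3840 / 7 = 548.57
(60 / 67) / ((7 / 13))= 780 / 469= 1.66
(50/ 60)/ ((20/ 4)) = 1/ 6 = 0.17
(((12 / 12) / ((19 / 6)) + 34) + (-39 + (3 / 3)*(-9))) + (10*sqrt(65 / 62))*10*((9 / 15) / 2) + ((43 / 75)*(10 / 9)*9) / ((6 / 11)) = 27.54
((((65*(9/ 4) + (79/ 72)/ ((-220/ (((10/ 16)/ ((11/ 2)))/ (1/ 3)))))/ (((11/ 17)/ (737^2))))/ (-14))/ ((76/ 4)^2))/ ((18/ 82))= -21261299437073/ 192132864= -110659.36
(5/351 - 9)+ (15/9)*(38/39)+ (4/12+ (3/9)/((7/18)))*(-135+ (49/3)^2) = 13606/91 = 149.52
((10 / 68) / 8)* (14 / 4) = 35 / 544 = 0.06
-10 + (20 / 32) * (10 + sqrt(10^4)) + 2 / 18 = 58.86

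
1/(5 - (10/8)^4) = 256/655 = 0.39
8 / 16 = 1 / 2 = 0.50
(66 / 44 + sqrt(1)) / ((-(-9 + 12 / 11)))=0.32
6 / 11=0.55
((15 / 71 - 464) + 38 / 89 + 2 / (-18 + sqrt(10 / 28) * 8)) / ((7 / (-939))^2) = -1360887990522498 / 163175537 - 1763442 * sqrt(70) / 25823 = -8340595.94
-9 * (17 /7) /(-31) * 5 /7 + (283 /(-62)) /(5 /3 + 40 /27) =-244359 /258230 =-0.95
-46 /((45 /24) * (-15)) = 1.64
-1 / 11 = -0.09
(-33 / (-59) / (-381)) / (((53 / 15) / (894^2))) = -131873940 / 397129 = -332.07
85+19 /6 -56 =193 /6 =32.17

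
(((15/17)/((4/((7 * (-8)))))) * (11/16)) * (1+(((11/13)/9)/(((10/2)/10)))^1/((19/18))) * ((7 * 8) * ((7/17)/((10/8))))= -13175316/71383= -184.57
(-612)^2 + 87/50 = 18727287/50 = 374545.74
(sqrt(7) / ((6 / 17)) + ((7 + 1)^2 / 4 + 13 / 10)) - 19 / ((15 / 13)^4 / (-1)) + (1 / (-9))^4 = 17 * sqrt(7) / 6 + 229793633 / 8201250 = 35.52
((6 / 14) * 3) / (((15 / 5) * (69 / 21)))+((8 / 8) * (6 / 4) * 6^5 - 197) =263744 / 23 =11467.13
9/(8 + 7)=3/5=0.60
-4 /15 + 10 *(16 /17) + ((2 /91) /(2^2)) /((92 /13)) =3003871 /328440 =9.15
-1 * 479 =-479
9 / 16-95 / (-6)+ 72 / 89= 73499 / 4272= 17.20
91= 91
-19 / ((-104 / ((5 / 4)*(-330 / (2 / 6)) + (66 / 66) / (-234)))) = -687743 / 3042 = -226.08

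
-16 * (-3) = 48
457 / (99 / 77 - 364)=-3199 / 2539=-1.26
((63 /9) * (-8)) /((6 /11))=-308 /3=-102.67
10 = 10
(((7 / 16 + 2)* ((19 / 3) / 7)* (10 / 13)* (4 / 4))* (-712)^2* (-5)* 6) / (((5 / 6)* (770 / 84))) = -260062272 / 77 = -3377432.10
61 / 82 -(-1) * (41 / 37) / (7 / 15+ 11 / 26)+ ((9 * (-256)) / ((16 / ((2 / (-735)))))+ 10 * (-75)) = -192837445937 / 257935510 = -747.62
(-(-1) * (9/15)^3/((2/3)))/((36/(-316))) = -2.84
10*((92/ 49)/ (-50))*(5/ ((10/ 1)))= -46/ 245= -0.19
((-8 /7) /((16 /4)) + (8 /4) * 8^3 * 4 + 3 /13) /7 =372731 /637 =585.14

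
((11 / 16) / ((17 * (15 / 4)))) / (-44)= -1 / 4080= -0.00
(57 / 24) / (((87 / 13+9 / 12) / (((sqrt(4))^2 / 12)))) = 247 / 2322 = 0.11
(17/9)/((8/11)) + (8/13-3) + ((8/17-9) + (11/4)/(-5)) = -705443/79560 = -8.87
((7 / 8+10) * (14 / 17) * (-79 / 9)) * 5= -80185 / 204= -393.06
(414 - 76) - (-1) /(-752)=338.00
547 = 547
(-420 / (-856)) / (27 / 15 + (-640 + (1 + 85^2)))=525 / 7048946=0.00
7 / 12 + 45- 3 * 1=511 / 12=42.58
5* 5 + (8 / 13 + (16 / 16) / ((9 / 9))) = 346 / 13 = 26.62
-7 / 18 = -0.39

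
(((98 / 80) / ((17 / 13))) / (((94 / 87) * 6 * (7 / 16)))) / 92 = 2639 / 735080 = 0.00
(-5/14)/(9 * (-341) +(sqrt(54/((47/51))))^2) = 235/1980846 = 0.00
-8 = -8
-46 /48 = -23 /24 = -0.96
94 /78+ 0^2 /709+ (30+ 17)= 1880 /39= 48.21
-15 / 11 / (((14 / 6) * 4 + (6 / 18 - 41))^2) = -135 / 97196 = -0.00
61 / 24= 2.54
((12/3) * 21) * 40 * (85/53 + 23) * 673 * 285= 840382099200/53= 15856266022.64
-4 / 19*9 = -36 / 19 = -1.89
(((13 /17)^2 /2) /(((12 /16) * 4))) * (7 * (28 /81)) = 16562 /70227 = 0.24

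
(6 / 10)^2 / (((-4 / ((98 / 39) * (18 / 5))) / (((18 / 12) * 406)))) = -805707 / 1625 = -495.82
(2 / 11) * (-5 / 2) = -5 / 11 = -0.45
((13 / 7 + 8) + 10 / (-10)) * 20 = 177.14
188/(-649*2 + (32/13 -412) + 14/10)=-12220/110899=-0.11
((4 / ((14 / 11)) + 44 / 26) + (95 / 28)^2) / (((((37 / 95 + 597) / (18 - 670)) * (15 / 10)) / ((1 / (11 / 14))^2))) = -19.27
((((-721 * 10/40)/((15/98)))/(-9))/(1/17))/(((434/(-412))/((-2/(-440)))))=-8837297/920700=-9.60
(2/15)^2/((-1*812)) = -1/45675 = -0.00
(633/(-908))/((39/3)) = -633/11804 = -0.05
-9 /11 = -0.82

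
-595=-595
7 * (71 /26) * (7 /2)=3479 /52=66.90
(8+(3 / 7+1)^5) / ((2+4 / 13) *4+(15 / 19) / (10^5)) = 386070880000 / 255466618491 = 1.51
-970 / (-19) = 970 / 19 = 51.05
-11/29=-0.38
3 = 3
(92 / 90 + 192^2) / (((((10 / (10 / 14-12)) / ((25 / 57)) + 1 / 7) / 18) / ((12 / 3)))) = -7339088624 / 5191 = -1413810.18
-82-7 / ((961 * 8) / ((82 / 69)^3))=-25887648665 / 315697149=-82.00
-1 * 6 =-6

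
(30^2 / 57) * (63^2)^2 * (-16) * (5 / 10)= -37807106400 / 19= -1989847705.26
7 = 7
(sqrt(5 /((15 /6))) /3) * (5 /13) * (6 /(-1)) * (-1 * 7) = 70 * sqrt(2) /13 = 7.61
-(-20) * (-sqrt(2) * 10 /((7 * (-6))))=100 * sqrt(2) /21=6.73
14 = 14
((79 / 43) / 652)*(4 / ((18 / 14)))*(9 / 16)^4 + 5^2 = 11483948737 / 459341824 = 25.00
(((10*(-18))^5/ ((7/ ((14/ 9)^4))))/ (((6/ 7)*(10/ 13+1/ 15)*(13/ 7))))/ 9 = -2151296000000/ 163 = -13198134969.33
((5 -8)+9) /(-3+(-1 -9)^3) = -6 /1003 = -0.01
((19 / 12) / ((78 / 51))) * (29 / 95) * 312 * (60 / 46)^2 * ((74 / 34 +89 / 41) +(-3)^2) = 48561660 / 21689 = 2239.00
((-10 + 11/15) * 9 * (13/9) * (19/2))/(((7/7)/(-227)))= 7793591/30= 259786.37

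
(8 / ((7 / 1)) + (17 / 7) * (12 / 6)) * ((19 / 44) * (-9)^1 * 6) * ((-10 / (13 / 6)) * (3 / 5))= 55404 / 143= 387.44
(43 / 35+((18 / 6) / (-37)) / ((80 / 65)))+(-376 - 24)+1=-8243189 / 20720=-397.84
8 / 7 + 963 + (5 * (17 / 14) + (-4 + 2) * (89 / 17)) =228419 / 238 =959.74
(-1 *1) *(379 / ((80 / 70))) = -331.62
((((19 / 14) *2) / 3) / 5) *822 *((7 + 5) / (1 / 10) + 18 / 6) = 640338 / 35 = 18295.37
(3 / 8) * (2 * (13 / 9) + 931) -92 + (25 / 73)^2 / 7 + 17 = 246401315 / 895272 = 275.23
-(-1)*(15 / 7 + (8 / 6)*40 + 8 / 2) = 1249 / 21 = 59.48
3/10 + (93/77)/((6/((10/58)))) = 3737/11165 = 0.33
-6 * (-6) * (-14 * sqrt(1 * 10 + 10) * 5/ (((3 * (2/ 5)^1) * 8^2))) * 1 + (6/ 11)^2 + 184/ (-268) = -525 * sqrt(5)/ 8 - 3154/ 8107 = -147.13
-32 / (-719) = 32 / 719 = 0.04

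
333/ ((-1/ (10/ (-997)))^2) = 33300/ 994009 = 0.03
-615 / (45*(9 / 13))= -533 / 27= -19.74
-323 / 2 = -161.50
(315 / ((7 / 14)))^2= 396900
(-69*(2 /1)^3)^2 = 304704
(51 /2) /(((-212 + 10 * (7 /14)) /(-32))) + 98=7034 /69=101.94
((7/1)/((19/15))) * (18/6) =315/19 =16.58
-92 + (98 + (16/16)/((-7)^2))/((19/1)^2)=-1622585/17689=-91.73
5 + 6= 11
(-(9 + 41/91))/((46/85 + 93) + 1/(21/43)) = -109650/1109069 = -0.10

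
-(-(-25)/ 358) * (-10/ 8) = 125/ 1432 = 0.09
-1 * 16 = -16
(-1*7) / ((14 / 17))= -17 / 2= -8.50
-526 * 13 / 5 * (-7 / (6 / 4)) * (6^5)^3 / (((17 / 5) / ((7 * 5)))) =525137071006679040 / 17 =30890415941569355.29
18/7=2.57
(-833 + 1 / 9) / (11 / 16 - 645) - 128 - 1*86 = -19735198 / 92781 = -212.71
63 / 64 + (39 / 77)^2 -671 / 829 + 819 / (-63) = -3953660229 / 314569024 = -12.57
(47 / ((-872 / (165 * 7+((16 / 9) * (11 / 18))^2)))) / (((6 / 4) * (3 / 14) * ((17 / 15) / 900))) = -623923742750 / 4052511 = -153959.79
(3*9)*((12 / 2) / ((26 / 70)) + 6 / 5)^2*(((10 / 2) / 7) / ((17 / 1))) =34354368 / 100555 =341.65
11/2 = 5.50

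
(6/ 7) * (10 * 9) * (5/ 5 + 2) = 1620/ 7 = 231.43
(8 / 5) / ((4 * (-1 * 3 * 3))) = -2 / 45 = -0.04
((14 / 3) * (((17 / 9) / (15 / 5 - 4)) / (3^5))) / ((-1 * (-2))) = -119 / 6561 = -0.02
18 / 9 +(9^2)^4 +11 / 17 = 731794302 / 17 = 43046723.65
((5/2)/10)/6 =1/24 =0.04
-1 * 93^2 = -8649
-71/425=-0.17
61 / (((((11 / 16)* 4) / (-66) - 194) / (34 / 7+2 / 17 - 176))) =29795328 / 554183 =53.76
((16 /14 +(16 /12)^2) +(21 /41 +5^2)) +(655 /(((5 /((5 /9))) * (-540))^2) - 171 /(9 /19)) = -332.57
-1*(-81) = 81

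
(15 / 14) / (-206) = -0.01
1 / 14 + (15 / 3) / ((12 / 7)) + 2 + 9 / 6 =545 / 84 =6.49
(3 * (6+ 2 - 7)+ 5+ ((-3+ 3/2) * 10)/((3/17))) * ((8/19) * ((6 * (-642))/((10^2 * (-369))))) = -65912/19475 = -3.38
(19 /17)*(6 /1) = 114 /17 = 6.71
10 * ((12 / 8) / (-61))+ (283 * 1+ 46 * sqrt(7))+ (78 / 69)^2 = 46 * sqrt(7)+ 9165428 / 32269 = 405.74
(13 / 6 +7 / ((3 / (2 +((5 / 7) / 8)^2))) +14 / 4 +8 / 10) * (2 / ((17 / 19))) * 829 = 1180395691 / 57120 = 20665.19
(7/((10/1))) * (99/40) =693/400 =1.73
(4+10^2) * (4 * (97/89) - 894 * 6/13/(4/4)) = -3778816/89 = -42458.61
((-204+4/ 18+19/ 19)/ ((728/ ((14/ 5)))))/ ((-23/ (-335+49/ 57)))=-3475895/ 306774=-11.33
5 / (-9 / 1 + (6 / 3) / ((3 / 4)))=-15 / 19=-0.79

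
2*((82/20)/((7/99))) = 4059/35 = 115.97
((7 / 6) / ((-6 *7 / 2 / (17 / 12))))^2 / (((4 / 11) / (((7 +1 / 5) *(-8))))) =-3179 / 3240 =-0.98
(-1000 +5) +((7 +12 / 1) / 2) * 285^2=1541285 / 2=770642.50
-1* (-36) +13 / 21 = 769 / 21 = 36.62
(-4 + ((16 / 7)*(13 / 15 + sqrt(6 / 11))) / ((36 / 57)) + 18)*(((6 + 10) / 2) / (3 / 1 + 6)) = 608*sqrt(66) / 2079 + 43184 / 2835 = 17.61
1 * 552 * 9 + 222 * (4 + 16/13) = 79680/13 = 6129.23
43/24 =1.79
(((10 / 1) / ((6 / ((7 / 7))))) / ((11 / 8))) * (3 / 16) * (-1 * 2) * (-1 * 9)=45 / 11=4.09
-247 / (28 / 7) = -247 / 4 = -61.75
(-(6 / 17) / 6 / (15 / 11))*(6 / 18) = -11 / 765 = -0.01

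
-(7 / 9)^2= -49 / 81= -0.60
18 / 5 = 3.60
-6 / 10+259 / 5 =256 / 5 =51.20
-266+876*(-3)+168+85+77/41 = -108204/41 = -2639.12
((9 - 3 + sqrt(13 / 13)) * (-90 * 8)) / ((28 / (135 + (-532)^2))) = -50968620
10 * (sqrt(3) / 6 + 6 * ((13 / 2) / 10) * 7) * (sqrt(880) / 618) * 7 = 92.70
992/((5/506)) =501952/5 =100390.40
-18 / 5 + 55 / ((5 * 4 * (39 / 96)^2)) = 11038 / 845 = 13.06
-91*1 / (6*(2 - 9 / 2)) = 91 / 15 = 6.07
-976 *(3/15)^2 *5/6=-488/15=-32.53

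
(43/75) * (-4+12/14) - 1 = -1471/525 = -2.80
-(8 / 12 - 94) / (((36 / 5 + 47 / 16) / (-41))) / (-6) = 459200 / 7299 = 62.91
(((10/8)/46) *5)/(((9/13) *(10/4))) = 65/828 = 0.08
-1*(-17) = 17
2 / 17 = 0.12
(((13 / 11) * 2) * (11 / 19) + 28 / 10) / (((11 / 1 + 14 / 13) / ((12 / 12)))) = 5148 / 14915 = 0.35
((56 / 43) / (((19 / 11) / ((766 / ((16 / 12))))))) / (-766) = -462 / 817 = -0.57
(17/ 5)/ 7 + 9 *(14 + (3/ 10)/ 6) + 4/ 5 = 17883/ 140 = 127.74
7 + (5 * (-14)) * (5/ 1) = -343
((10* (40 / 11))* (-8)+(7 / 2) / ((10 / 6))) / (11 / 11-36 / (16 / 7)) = 63538 / 3245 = 19.58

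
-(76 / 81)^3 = -438976 / 531441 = -0.83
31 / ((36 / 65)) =2015 / 36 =55.97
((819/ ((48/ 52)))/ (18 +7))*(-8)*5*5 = -7098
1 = 1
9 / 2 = 4.50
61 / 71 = 0.86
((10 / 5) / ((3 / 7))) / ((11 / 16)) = 224 / 33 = 6.79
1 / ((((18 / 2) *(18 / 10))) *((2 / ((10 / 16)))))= 25 / 1296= 0.02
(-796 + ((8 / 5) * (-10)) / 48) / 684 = -2389 / 2052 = -1.16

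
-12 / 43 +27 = 26.72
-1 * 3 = -3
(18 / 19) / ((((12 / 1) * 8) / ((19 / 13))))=3 / 208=0.01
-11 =-11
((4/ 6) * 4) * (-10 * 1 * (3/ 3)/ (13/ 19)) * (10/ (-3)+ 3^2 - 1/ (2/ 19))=17480/ 117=149.40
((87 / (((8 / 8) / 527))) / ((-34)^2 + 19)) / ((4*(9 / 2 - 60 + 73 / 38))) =-871131 / 4784600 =-0.18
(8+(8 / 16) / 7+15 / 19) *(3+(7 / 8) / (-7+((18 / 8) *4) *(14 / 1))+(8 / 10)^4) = 684569437 / 22610000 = 30.28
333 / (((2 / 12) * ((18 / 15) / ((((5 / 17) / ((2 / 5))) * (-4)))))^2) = 72015.57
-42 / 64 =-21 / 32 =-0.66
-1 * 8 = -8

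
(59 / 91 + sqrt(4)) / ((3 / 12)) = 964 / 91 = 10.59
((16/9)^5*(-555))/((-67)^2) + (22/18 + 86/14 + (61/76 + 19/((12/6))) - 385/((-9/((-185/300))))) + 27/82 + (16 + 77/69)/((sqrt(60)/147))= -5096658947146/481810650111 + 57869*sqrt(15)/690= 314.24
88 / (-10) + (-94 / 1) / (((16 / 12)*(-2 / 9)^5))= 41626729 / 320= 130083.53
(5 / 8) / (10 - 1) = 5 / 72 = 0.07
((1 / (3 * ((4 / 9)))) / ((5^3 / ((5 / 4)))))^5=243 / 10240000000000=0.00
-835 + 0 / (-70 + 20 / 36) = -835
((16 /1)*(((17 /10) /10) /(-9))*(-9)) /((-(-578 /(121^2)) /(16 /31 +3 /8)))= 190333 /3100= 61.40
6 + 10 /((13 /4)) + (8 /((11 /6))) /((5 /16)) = 16474 /715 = 23.04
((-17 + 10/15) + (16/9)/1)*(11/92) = -1441/828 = -1.74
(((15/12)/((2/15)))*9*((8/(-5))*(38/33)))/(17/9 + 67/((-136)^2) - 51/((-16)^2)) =-1138613760/12402379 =-91.81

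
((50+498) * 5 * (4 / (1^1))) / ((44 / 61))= 15194.55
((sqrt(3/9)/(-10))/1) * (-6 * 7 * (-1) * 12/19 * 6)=-504 * sqrt(3)/95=-9.19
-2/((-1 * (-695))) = -2/695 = -0.00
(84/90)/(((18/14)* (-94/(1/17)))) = -49/107865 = -0.00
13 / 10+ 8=93 / 10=9.30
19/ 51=0.37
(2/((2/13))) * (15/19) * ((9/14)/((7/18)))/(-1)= -15795/931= -16.97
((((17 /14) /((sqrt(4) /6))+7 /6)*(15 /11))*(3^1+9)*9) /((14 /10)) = 272700 /539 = 505.94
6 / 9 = 2 / 3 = 0.67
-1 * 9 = -9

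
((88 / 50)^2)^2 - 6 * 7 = -32.40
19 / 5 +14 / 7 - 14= -41 / 5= -8.20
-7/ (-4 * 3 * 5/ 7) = 49/ 60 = 0.82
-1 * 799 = -799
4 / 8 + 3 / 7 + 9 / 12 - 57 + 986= 26059 / 28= 930.68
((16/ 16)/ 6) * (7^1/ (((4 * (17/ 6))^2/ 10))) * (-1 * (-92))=2415/ 289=8.36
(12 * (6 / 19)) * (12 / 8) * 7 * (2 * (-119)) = -179928 / 19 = -9469.89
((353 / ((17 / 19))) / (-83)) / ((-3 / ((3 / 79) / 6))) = 6707 / 668814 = 0.01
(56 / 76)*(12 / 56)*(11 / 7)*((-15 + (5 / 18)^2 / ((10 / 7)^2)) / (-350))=0.01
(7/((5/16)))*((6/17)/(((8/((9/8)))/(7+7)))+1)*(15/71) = 9681/1207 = 8.02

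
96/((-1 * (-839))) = 96/839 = 0.11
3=3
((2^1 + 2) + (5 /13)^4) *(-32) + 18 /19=-69326254 /542659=-127.75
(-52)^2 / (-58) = -1352 / 29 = -46.62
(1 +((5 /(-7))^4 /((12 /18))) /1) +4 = 25885 /4802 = 5.39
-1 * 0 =0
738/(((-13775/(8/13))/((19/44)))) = -0.01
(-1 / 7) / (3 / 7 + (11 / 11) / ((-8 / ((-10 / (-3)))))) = -12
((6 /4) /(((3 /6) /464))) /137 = 1392 /137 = 10.16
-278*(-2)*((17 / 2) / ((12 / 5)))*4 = 23630 / 3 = 7876.67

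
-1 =-1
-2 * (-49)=98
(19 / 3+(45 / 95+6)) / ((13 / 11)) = 8030 / 741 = 10.84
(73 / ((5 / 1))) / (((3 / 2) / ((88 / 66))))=584 / 45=12.98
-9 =-9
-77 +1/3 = -230/3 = -76.67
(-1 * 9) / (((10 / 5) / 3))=-27 / 2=-13.50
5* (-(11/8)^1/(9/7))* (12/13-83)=410795/936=438.88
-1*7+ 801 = 794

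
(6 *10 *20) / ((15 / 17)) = 1360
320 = 320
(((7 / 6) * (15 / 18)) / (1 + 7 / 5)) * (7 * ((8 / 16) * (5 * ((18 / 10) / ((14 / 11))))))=1925 / 192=10.03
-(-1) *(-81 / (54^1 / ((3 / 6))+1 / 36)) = -2916 / 3889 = -0.75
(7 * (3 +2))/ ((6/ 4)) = 70/ 3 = 23.33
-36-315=-351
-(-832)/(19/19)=832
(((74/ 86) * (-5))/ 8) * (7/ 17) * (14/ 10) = -0.31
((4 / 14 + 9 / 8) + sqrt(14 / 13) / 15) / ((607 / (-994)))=-5609 / 2428-994 * sqrt(182) / 118365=-2.42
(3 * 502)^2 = 2268036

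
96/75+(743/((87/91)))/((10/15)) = 1692181/1450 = 1167.02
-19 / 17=-1.12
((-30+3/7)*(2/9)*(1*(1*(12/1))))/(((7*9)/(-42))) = 368/7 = 52.57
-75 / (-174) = 25 / 58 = 0.43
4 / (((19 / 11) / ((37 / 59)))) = 1628 / 1121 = 1.45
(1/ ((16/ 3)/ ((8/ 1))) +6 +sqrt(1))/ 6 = 17/ 12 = 1.42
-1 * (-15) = 15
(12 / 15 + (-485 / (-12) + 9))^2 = 9078169 / 3600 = 2521.71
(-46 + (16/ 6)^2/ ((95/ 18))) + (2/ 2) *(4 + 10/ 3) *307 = 628904/ 285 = 2206.68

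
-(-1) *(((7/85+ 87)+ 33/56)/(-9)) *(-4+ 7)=-417317/14280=-29.22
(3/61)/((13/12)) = 36/793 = 0.05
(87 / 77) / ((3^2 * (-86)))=-0.00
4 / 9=0.44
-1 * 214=-214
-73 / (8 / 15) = -1095 / 8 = -136.88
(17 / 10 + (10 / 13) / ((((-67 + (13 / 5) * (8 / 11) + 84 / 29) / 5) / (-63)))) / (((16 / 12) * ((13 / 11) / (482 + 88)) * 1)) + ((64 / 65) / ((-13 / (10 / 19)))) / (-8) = 2579365354207 / 1274497276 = 2023.83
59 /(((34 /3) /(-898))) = -79473 /17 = -4674.88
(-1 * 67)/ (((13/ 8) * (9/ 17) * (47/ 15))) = -45560/ 1833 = -24.86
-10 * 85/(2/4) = -1700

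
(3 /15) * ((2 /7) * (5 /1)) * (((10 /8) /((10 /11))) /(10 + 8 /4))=11 /336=0.03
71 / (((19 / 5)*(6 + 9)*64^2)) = 71 / 233472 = 0.00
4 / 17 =0.24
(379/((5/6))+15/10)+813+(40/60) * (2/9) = 342751/270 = 1269.45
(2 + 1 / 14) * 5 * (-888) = -64380 / 7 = -9197.14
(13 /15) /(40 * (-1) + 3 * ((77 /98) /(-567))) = -11466 /529255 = -0.02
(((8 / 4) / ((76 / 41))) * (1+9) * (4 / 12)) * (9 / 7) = 615 / 133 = 4.62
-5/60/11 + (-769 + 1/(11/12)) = -767.92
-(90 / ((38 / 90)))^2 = -16402500 / 361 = -45436.29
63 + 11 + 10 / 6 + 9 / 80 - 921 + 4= -201893 / 240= -841.22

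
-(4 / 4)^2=-1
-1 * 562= -562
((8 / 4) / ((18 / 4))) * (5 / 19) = 20 / 171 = 0.12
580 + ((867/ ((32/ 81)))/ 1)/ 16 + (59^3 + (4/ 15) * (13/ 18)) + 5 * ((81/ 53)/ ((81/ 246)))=755090159561/ 3663360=206119.56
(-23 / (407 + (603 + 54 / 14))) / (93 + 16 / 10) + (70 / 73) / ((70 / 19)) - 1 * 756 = -185195826654 / 245052313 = -755.74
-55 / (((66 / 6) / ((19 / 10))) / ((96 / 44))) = -228 / 11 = -20.73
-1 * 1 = -1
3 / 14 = 0.21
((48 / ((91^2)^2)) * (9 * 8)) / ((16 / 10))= 2160 / 68574961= 0.00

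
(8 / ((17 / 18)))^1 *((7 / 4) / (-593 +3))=-126 / 5015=-0.03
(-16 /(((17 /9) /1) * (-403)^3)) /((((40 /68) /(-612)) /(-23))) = 1013472 /327254135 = 0.00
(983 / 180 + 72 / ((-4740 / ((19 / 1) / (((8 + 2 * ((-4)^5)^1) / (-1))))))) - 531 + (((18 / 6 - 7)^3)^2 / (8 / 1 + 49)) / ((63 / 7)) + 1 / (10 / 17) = -8885067163 / 17223975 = -515.85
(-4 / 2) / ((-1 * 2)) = 1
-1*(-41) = 41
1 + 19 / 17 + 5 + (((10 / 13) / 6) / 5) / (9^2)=382256 / 53703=7.12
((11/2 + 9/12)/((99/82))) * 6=1025/33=31.06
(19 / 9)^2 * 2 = 722 / 81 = 8.91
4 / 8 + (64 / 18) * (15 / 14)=4.31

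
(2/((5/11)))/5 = 22/25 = 0.88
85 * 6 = 510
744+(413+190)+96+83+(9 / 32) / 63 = 1526.00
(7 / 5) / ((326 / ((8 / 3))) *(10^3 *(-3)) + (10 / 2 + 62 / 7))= -0.00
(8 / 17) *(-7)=-56 / 17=-3.29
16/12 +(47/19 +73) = 4378/57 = 76.81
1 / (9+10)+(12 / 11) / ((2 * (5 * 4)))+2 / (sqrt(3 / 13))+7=2 * sqrt(39) / 3+14797 / 2090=11.24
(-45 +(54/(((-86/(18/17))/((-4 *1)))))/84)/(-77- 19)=76701/163744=0.47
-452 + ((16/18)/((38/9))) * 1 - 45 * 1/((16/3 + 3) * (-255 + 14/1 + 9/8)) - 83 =-5131089/9595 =-534.77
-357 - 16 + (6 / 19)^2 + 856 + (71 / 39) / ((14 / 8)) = 47713451 / 98553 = 484.14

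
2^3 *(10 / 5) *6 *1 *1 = 96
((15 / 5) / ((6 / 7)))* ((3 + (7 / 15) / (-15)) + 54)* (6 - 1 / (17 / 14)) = 232232 / 225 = 1032.14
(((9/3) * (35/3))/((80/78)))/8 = 273/64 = 4.27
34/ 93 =0.37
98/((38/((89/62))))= 4361/1178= 3.70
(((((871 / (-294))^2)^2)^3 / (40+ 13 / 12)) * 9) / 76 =190641681573470793705176441607975841 / 144678741052739470858290335993856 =1317.69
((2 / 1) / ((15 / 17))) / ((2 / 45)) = 51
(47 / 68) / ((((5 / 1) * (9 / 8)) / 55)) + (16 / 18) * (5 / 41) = 4786 / 697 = 6.87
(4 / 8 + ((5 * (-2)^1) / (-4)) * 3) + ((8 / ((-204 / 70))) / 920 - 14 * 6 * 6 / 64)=1145 / 9384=0.12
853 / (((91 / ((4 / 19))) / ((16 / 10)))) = 27296 / 8645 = 3.16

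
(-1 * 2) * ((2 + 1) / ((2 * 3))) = -1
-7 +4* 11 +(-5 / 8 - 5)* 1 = 251 / 8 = 31.38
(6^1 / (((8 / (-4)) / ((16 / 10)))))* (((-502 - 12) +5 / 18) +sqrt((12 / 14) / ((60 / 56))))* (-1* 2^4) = -591808 / 15 +768* sqrt(5) / 25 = -39385.17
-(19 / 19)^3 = -1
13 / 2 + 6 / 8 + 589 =2385 / 4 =596.25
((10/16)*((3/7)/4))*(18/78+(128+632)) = 148245/2912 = 50.91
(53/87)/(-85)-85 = -628628/7395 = -85.01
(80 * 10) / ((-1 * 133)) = -800 / 133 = -6.02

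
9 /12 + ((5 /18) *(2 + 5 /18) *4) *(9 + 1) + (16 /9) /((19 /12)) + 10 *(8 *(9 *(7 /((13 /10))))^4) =77580187111883569 /175821516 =441243989.23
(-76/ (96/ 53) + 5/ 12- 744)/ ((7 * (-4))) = 18853/ 672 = 28.06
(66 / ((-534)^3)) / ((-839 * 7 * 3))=11 / 447150557196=0.00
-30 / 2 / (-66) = 5 / 22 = 0.23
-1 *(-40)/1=40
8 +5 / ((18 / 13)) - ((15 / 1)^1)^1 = -61 / 18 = -3.39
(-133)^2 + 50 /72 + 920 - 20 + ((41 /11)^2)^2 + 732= 10285728817 /527076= 19514.70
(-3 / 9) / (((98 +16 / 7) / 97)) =-679 / 2106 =-0.32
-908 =-908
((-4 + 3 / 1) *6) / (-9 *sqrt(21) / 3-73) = 219 / 2570-9 *sqrt(21) / 2570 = 0.07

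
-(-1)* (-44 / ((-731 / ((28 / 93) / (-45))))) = -1232 / 3059235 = -0.00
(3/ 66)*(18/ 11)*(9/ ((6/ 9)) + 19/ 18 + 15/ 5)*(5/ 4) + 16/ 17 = 10587/ 4114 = 2.57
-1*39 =-39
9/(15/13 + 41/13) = 117/56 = 2.09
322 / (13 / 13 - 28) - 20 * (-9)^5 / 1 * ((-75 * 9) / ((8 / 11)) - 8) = -59699425379 / 54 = -1105544914.43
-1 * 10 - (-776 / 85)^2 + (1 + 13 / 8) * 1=-5243683 / 57800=-90.72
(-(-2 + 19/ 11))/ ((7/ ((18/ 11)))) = 54/ 847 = 0.06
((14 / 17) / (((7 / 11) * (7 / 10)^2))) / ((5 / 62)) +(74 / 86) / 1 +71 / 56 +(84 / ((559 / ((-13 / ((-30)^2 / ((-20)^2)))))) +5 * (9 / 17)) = 31511777 / 859656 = 36.66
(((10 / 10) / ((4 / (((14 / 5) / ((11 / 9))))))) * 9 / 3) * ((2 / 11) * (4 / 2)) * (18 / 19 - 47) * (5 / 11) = -330750 / 25289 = -13.08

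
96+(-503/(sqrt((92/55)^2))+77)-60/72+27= -28025/276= -101.54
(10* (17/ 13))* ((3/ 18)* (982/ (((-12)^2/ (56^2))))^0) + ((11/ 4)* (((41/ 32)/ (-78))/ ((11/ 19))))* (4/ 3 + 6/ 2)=55153/ 29952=1.84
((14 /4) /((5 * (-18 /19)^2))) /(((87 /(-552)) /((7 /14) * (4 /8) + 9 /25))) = -3545381 /1174500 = -3.02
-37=-37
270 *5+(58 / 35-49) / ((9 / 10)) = 1297.40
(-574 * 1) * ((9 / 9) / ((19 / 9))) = -5166 / 19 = -271.89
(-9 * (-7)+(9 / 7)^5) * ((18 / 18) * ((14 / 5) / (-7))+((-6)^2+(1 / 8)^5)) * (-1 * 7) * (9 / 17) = -5868294357609 / 668745728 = -8775.08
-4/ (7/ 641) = -2564/ 7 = -366.29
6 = 6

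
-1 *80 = -80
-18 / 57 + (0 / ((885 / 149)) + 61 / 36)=943 / 684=1.38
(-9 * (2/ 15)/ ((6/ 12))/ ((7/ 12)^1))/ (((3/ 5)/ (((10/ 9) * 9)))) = -68.57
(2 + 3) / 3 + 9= 10.67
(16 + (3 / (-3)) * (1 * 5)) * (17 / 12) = 15.58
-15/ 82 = -0.18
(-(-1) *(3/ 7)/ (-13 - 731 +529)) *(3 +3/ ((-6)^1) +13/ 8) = -99/ 12040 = -0.01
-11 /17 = -0.65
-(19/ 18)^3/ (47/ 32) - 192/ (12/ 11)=-6057724/ 34263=-176.80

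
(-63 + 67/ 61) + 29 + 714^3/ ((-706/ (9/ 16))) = -24981945741/ 86132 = -290042.56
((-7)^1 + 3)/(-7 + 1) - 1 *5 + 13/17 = -182/51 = -3.57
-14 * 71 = -994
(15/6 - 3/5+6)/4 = 79/40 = 1.98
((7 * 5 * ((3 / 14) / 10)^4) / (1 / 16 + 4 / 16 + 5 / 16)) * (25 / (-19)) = -81 / 5213600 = -0.00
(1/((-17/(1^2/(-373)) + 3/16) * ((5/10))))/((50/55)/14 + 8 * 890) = 0.00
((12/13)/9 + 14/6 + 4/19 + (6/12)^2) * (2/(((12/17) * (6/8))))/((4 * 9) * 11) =0.03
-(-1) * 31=31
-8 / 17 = -0.47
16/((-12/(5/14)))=-10/21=-0.48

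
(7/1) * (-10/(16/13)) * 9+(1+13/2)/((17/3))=-69435/136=-510.55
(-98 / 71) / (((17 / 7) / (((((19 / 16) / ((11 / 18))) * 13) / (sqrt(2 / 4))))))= -762489 * sqrt(2) / 53108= -20.30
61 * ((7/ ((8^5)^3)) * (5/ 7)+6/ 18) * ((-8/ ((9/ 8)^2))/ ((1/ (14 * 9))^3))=-2208487851644837343/ 8589934592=-257101824.00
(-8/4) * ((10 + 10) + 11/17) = -702/17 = -41.29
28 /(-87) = -0.32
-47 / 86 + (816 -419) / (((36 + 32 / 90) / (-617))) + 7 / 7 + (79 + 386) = -441232593 / 70348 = -6272.14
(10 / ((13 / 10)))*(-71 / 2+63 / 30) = -3340 / 13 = -256.92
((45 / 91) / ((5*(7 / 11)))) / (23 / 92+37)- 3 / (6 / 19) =-1802555 / 189826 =-9.50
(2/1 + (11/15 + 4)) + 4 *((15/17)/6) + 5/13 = 25546/3315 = 7.71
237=237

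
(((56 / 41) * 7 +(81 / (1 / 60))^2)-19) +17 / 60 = 23619590.84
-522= -522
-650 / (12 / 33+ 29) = -7150 / 323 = -22.14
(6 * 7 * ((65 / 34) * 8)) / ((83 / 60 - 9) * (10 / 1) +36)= -65520 / 4097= -15.99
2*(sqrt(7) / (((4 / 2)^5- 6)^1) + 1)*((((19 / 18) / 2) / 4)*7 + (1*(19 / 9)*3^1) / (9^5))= 2618143*sqrt(7) / 36846576 + 2618143 / 1417176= 2.04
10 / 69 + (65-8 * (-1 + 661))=-359825 / 69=-5214.86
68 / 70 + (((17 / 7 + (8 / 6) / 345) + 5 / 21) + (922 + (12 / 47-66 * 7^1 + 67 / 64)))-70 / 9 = 3321002851 / 7264320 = 457.17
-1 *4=-4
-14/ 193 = -0.07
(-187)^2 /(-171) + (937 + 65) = 136373 /171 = 797.50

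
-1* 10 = -10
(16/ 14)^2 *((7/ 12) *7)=16/ 3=5.33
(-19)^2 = 361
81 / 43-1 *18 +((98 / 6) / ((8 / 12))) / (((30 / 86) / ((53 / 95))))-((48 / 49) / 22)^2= 821175045563 / 35603348550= 23.06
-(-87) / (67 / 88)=7656 / 67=114.27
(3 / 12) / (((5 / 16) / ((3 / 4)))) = 3 / 5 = 0.60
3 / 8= 0.38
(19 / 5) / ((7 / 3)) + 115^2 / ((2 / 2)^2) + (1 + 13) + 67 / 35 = 13242.54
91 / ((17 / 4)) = 364 / 17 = 21.41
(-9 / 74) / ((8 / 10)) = -45 / 296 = -0.15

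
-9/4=-2.25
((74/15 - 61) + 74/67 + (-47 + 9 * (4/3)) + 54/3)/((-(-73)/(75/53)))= -361610/259223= -1.39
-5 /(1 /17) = -85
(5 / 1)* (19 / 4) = 95 / 4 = 23.75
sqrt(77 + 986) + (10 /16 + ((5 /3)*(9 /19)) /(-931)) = 88325 /141512 + sqrt(1063) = 33.23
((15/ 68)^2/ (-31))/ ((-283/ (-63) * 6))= -4725/ 81132704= -0.00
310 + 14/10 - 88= 1117/5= 223.40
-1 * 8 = -8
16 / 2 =8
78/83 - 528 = -43746/83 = -527.06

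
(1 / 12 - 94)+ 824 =8761 / 12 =730.08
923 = 923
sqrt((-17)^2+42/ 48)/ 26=0.65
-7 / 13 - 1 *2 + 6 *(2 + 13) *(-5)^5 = -3656283 / 13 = -281252.54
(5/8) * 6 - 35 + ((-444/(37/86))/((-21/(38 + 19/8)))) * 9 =499129/28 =17826.04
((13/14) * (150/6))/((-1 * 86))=-325/1204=-0.27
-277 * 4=-1108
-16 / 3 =-5.33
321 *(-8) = -2568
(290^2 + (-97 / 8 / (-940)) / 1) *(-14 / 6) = -1475674893 / 7520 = -196233.36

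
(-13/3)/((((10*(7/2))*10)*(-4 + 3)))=13/1050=0.01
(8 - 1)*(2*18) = 252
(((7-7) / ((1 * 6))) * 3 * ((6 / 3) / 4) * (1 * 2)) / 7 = 0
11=11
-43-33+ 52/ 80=-1507/ 20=-75.35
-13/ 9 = -1.44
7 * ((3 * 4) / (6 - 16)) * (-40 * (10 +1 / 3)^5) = 3206464912 / 81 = 39585986.57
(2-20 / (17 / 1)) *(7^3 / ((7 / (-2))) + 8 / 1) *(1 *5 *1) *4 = -25200 / 17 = -1482.35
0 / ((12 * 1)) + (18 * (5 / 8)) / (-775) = -9 / 620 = -0.01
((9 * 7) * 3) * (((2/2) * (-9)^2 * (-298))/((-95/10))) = 9124164/19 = 480219.16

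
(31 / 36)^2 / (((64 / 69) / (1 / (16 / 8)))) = 22103 / 55296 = 0.40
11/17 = 0.65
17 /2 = 8.50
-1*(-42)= 42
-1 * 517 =-517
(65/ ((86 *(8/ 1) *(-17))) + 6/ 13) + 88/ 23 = 14974837/ 3497104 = 4.28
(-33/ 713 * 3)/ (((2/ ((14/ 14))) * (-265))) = 99/ 377890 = 0.00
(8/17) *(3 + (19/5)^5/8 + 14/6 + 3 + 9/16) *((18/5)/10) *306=437156163/78125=5595.60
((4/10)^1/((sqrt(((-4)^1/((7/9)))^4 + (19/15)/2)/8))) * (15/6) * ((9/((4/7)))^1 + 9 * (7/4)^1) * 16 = 197568 * sqrt(1513022970)/50434099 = 152.38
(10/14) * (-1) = -5/7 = -0.71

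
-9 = -9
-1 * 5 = -5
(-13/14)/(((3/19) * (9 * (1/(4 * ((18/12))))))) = -247/63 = -3.92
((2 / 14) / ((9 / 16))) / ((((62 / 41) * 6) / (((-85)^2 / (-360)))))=-59245 / 105462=-0.56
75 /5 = 15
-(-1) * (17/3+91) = 290/3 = 96.67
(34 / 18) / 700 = 17 / 6300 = 0.00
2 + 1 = 3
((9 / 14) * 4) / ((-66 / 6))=-18 / 77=-0.23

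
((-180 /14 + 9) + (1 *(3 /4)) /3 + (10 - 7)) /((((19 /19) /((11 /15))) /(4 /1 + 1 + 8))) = -5.79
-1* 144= -144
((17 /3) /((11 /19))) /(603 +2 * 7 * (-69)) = -323 /11979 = -0.03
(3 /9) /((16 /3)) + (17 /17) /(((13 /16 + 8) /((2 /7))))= 1499 /15792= 0.09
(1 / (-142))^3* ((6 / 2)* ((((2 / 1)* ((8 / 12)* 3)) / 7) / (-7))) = 3 / 35075278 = 0.00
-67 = -67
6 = 6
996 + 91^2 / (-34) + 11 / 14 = 89634 / 119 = 753.23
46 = 46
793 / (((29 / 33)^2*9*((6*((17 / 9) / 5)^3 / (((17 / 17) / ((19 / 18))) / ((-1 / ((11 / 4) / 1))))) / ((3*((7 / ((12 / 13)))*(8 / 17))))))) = -26257382526375 / 2669164118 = -9837.31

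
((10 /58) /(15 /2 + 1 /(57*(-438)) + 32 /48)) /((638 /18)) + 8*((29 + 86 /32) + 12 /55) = 1203592258479 /4715419720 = 255.25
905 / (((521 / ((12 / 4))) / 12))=32580 / 521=62.53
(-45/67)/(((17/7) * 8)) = -315/9112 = -0.03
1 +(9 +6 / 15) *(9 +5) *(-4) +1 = -2622 / 5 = -524.40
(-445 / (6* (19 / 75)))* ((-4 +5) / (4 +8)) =-11125 / 456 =-24.40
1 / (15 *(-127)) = -1 / 1905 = -0.00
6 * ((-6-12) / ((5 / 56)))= -6048 / 5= -1209.60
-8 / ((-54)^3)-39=-767636 / 19683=-39.00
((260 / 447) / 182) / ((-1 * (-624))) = 5 / 976248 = 0.00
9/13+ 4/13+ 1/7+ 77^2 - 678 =36765/7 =5252.14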